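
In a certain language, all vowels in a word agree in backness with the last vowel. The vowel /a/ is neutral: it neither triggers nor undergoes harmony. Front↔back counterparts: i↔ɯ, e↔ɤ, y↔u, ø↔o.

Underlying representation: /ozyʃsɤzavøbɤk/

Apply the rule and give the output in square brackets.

/y/ harmonizes with /ɤ/ ([+back]) → [u]
/ø/ harmonizes with /ɤ/ ([+back]) → [o]

[ozuʃsɤzavobɤk]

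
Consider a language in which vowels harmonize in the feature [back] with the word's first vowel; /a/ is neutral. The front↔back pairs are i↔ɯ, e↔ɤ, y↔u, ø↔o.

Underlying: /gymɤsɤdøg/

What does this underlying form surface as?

/ɤ/ harmonizes with /y/ ([-back]) → [e]
/ɤ/ harmonizes with /y/ ([-back]) → [e]

[gymesedøg]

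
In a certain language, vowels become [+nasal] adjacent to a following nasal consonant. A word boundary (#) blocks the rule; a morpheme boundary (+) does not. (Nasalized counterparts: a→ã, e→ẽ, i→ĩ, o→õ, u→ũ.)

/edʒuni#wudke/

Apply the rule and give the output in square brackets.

[edʒũni#wudke]

/u/ before nasal /n/ → [ũ]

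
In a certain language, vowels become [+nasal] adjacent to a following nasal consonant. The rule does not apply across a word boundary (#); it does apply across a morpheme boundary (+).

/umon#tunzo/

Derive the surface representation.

/u/ before nasal /m/ → [ũ]
/o/ before nasal /n/ → [õ]
/u/ before nasal /n/ → [ũ]

[ũmõn#tũnzo]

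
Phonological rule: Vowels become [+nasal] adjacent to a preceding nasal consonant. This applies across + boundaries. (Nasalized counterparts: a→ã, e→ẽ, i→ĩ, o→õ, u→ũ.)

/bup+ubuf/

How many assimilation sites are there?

No segment meets the rule's conditions.

0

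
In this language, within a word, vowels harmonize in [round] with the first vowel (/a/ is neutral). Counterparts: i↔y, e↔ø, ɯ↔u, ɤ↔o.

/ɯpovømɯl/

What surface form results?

/o/ harmonizes with /ɯ/ ([-round]) → [ɤ]
/ø/ harmonizes with /ɯ/ ([-round]) → [e]

[ɯpɤvemɯl]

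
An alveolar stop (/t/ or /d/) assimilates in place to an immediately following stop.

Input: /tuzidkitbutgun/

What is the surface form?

/d/ before /k/ (velar) → [g]
/t/ before /b/ (labial) → [p]
/t/ before /g/ (velar) → [k]

[tuzigkipbukgun]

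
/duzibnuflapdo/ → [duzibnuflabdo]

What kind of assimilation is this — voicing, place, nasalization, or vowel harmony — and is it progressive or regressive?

/p/→[b].
Each target copies a feature from the following segment, so the direction is regressive.

voicing assimilation, regressive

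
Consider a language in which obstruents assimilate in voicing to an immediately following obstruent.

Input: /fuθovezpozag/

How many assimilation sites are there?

/z/ before /p/ (voiceless) → [s]
1 segment changes.

1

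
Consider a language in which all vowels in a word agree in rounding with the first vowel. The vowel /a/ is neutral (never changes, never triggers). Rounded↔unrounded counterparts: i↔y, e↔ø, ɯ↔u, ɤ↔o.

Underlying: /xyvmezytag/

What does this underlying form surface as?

[xyvmøzytag]

/e/ harmonizes with /y/ ([+round]) → [ø]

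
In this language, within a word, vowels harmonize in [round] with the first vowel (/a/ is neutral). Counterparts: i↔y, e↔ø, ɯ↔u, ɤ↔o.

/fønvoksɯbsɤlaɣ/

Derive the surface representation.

[fønvoksubsolaɣ]

/ɯ/ harmonizes with /ø/ ([+round]) → [u]
/ɤ/ harmonizes with /ø/ ([+round]) → [o]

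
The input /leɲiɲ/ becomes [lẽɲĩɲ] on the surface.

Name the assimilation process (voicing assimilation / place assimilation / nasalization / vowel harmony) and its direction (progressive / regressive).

/e/→[ẽ] /i/→[ĩ].
Each target copies a feature from the following segment, so the direction is regressive.

nasalization, regressive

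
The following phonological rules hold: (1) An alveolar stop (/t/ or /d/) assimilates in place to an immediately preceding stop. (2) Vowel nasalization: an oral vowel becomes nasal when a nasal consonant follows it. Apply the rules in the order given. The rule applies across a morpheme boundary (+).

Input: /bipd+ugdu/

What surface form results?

Rule 1: /d/ after /p/ (labial) → [b]
Rule 1: /d/ after /g/ (velar) → [g]
After rule 1: bipb+uggu
Rule 2: no segment meets the rule's conditions; no change.

[bipb+uggu]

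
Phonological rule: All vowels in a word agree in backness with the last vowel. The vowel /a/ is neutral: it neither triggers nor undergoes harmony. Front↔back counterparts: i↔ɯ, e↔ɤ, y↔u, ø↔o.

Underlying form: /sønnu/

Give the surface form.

/ø/ harmonizes with /u/ ([+back]) → [o]

[sonnu]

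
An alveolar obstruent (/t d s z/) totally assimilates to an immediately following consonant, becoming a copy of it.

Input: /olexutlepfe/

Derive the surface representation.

/t/ before /l/ → [l] (total assimilation)

[olexullepfe]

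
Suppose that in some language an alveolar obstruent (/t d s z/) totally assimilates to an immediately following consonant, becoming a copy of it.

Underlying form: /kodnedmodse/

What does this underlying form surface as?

[konnemmosse]

/d/ before /n/ → [n] (total assimilation)
/d/ before /m/ → [m] (total assimilation)
/d/ before /s/ → [s] (total assimilation)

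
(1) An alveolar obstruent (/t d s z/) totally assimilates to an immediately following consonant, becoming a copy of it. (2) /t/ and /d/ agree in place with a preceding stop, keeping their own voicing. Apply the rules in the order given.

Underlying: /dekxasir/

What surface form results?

Rule 1: no segment meets the rule's conditions; no change.
After rule 1: dekxasir
Rule 2: no segment meets the rule's conditions; no change.

[dekxasir]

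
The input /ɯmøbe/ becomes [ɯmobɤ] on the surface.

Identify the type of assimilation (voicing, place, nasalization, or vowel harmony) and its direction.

/ø/→[o] /e/→[ɤ].
Vowels agree with the first vowel, so the harmony is progressive.

vowel harmony, progressive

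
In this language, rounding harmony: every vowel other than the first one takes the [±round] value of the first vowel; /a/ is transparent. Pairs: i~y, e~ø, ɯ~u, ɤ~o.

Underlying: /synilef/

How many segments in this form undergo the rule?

/i/ harmonizes with /y/ ([+round]) → [y]
/e/ harmonizes with /y/ ([+round]) → [ø]
2 segments change.

2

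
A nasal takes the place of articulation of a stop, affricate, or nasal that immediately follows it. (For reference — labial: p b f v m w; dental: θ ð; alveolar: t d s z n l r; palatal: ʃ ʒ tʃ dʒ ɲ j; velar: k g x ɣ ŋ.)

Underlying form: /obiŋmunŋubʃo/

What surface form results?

[obimmuŋŋubʃo]

/ŋ/ before /m/ (labial) → [m]
/n/ before /ŋ/ (velar) → [ŋ]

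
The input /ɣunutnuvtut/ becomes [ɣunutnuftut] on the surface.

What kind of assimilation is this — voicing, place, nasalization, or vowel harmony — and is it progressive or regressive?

/v/→[f].
Each target copies a feature from the following segment, so the direction is regressive.

voicing assimilation, regressive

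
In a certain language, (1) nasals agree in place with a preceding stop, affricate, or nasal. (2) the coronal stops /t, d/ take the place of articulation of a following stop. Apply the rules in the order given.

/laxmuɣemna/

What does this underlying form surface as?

Rule 1: /n/ after /m/ (labial) → [m]
After rule 1: laxmuɣemma
Rule 2: no segment meets the rule's conditions; no change.

[laxmuɣemma]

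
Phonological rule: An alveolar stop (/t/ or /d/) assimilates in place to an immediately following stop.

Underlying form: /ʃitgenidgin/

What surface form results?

/t/ before /g/ (velar) → [k]
/d/ before /g/ (velar) → [g]

[ʃikgeniggin]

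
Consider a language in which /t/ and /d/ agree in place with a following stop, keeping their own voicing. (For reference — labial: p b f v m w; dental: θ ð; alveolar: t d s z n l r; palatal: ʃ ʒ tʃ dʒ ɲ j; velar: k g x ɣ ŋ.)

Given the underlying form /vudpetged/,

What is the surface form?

/d/ before /p/ (labial) → [b]
/t/ before /g/ (velar) → [k]

[vubpekged]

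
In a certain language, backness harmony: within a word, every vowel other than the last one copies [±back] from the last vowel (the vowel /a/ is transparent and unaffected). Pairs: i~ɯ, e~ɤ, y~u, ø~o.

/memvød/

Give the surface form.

[memvød]

no segment meets the rule's conditions; no change.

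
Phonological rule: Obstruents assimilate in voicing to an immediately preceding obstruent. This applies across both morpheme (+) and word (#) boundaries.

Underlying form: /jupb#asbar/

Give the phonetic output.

/b/ after /p/ (voiceless) → [p]
/b/ after /s/ (voiceless) → [p]

[jupp#aspar]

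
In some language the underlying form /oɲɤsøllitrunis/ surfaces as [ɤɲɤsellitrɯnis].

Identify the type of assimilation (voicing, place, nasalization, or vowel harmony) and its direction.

/o/→[ɤ] /ø/→[e] /u/→[ɯ].
Vowels agree with the last vowel, so the harmony is regressive.

vowel harmony, regressive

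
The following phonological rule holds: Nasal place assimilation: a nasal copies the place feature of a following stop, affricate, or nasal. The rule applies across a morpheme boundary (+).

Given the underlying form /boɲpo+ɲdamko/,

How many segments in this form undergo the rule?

3

/ɲ/ before /p/ (labial) → [m]
/ɲ/ before /d/ (alveolar) → [n]
/m/ before /k/ (velar) → [ŋ]
3 segments change.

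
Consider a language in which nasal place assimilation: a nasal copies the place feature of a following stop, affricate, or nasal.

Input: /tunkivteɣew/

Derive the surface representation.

[tuŋkivteɣew]

/n/ before /k/ (velar) → [ŋ]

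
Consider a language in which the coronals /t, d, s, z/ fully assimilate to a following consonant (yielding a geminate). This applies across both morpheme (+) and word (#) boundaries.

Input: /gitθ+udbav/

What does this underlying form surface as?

/t/ before /θ/ → [θ] (total assimilation)
/d/ before /b/ → [b] (total assimilation)

[giθθ+ubbav]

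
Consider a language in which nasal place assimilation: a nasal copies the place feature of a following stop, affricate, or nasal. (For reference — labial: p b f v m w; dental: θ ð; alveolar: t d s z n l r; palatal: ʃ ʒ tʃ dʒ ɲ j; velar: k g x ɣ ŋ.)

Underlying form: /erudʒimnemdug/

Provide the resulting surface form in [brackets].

[erudʒinnendug]

/m/ before /n/ (alveolar) → [n]
/m/ before /d/ (alveolar) → [n]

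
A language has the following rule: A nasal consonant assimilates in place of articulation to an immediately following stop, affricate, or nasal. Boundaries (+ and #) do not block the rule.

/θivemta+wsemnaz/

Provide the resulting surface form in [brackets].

[θiventa+wsennaz]

/m/ before /t/ (alveolar) → [n]
/m/ before /n/ (alveolar) → [n]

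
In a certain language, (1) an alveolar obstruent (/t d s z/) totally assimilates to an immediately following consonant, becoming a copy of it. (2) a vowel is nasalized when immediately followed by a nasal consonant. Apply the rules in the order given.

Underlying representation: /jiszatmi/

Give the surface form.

[jizzãmmi]

Rule 1: /s/ before /z/ → [z] (total assimilation)
Rule 1: /t/ before /m/ → [m] (total assimilation)
After rule 1: jizzammi
Rule 2: /a/ before nasal /m/ → [ã]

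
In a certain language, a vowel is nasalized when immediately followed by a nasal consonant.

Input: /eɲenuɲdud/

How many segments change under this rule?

3

/e/ before nasal /ɲ/ → [ẽ]
/e/ before nasal /n/ → [ẽ]
/u/ before nasal /ɲ/ → [ũ]
3 segments change.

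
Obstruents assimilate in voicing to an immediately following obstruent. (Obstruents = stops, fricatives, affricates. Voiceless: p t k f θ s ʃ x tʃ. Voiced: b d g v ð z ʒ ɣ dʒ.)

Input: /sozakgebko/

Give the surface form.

[sozaggepko]

/k/ before /g/ (voiced) → [g]
/b/ before /k/ (voiceless) → [p]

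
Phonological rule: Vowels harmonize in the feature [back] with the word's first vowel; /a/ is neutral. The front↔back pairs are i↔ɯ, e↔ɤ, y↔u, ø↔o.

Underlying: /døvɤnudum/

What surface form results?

[døvenydym]

/ɤ/ harmonizes with /ø/ ([-back]) → [e]
/u/ harmonizes with /ø/ ([-back]) → [y]
/u/ harmonizes with /ø/ ([-back]) → [y]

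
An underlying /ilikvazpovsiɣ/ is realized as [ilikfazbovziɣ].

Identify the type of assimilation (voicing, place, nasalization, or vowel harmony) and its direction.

voicing assimilation, progressive

/v/→[f] /p/→[b] /s/→[z].
Each target copies a feature from the preceding segment, so the direction is progressive.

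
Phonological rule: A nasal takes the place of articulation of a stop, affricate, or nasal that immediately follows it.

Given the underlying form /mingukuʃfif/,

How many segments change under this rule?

/n/ before /g/ (velar) → [ŋ]
1 segment changes.

1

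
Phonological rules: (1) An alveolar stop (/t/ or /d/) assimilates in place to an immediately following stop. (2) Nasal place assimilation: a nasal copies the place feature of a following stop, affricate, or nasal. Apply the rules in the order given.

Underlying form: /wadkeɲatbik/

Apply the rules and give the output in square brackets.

Rule 1: /d/ before /k/ (velar) → [g]
Rule 1: /t/ before /b/ (labial) → [p]
After rule 1: wagkeɲapbik
Rule 2: no segment meets the rule's conditions; no change.

[wagkeɲapbik]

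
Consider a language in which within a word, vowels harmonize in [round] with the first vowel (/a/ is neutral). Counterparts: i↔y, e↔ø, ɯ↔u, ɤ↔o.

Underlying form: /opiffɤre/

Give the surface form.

[opyfforø]

/i/ harmonizes with /o/ ([+round]) → [y]
/ɤ/ harmonizes with /o/ ([+round]) → [o]
/e/ harmonizes with /o/ ([+round]) → [ø]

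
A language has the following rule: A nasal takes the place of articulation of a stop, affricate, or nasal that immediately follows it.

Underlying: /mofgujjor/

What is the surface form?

[mofgujjor]

no segment meets the rule's conditions; no change.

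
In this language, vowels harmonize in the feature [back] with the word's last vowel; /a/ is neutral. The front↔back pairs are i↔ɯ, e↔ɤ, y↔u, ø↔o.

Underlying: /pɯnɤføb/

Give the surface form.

[pineføb]

/ɯ/ harmonizes with /ø/ ([-back]) → [i]
/ɤ/ harmonizes with /ø/ ([-back]) → [e]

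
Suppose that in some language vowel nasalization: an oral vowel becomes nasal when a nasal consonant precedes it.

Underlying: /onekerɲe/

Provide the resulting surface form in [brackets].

/e/ after nasal /n/ → [ẽ]
/e/ after nasal /ɲ/ → [ẽ]

[onẽkerɲẽ]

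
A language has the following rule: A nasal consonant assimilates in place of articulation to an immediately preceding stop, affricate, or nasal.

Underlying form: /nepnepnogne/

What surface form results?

/n/ after /p/ (labial) → [m]
/n/ after /p/ (labial) → [m]
/n/ after /g/ (velar) → [ŋ]

[nepmepmogŋe]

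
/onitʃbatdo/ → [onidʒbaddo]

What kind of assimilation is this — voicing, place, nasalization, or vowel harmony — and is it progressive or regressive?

voicing assimilation, regressive

/tʃ/→[dʒ] /t/→[d].
Each target copies a feature from the following segment, so the direction is regressive.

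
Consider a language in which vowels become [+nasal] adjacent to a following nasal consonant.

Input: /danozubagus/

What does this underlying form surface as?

[dãnozubagus]

/a/ before nasal /n/ → [ã]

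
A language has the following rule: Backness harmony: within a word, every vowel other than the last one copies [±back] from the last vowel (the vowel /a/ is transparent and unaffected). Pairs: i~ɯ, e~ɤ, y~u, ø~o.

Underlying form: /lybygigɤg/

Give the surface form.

[lubugɯgɤg]

/y/ harmonizes with /ɤ/ ([+back]) → [u]
/y/ harmonizes with /ɤ/ ([+back]) → [u]
/i/ harmonizes with /ɤ/ ([+back]) → [ɯ]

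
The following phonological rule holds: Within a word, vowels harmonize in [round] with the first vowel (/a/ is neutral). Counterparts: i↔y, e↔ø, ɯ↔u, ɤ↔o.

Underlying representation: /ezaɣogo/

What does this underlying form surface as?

/o/ harmonizes with /e/ ([-round]) → [ɤ]
/o/ harmonizes with /e/ ([-round]) → [ɤ]

[ezaɣɤgɤ]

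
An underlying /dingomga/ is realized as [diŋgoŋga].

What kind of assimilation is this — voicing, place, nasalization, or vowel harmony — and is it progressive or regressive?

/n/→[ŋ] /m/→[ŋ].
Each target copies a feature from the following segment, so the direction is regressive.

place assimilation, regressive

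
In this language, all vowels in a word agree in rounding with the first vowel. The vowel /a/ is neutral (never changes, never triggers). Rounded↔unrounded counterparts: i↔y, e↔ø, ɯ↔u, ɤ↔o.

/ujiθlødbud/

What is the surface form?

/i/ harmonizes with /u/ ([+round]) → [y]

[ujyθlødbud]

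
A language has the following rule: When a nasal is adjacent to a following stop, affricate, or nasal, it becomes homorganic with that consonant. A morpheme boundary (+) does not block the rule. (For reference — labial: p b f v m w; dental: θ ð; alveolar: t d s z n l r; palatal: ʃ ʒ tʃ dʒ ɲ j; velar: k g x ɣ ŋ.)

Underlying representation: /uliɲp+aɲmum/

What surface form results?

/ɲ/ before /p/ (labial) → [m]
/ɲ/ before /m/ (labial) → [m]

[ulimp+ammum]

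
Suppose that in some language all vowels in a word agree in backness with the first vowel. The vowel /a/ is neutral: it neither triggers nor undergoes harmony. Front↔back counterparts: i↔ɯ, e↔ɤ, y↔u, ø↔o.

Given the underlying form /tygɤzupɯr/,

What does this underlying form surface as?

/ɤ/ harmonizes with /y/ ([-back]) → [e]
/u/ harmonizes with /y/ ([-back]) → [y]
/ɯ/ harmonizes with /y/ ([-back]) → [i]

[tygezypir]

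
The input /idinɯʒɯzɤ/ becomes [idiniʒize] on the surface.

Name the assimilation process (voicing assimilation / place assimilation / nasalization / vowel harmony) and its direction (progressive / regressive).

vowel harmony, progressive

/ɯ/→[i] /ɯ/→[i] /ɤ/→[e].
Vowels agree with the first vowel, so the harmony is progressive.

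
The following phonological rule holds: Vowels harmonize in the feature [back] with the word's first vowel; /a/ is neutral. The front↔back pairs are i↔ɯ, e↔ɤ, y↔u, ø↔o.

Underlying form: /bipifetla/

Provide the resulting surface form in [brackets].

[bipifetla]

no segment meets the rule's conditions; no change.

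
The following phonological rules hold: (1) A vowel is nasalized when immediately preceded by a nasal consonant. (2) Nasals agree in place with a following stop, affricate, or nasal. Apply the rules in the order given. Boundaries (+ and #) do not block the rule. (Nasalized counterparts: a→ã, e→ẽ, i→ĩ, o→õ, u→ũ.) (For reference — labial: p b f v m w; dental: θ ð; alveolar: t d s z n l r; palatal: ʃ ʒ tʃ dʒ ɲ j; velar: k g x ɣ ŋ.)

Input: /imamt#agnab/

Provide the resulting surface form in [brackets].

Rule 1: /a/ after nasal /m/ → [ã]
Rule 1: /a/ after nasal /n/ → [ã]
After rule 1: imãmt#agnãb
Rule 2: /m/ before /t/ (alveolar) → [n]

[imãnt#agnãb]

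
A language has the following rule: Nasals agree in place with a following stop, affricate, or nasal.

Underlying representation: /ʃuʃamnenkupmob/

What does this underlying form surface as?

/m/ before /n/ (alveolar) → [n]
/n/ before /k/ (velar) → [ŋ]

[ʃuʃanneŋkupmob]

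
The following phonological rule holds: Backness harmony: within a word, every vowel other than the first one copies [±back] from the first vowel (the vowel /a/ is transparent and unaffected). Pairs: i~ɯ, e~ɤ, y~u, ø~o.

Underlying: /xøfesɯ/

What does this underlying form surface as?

/ɯ/ harmonizes with /ø/ ([-back]) → [i]

[xøfesi]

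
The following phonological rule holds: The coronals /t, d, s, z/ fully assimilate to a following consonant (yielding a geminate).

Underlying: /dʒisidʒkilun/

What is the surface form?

[dʒisidʒkilun]

no segment meets the rule's conditions; no change.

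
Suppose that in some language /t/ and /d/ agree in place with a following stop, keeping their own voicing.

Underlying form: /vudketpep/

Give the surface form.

/d/ before /k/ (velar) → [g]
/t/ before /p/ (labial) → [p]

[vugkeppep]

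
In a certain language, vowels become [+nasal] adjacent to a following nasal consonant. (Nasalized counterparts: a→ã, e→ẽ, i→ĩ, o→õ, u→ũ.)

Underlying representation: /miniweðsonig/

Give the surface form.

[mĩniweðsõnig]

/i/ before nasal /n/ → [ĩ]
/o/ before nasal /n/ → [õ]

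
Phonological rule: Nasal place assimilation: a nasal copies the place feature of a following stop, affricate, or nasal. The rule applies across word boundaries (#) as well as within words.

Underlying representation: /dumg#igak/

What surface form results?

[duŋg#igak]

/m/ before /g/ (velar) → [ŋ]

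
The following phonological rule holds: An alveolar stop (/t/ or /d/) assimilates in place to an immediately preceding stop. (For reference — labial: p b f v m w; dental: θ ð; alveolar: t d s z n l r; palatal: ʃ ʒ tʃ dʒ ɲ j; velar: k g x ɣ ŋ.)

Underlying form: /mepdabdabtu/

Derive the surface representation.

/d/ after /p/ (labial) → [b]
/d/ after /b/ (labial) → [b]
/t/ after /b/ (labial) → [p]

[mepbabbabpu]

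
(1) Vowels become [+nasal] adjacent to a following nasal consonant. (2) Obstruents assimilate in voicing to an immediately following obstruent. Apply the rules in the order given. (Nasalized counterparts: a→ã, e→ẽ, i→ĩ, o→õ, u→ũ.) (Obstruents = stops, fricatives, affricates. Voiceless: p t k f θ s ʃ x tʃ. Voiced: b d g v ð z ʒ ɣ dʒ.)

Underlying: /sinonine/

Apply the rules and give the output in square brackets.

[sĩnõnĩne]

Rule 1: /i/ before nasal /n/ → [ĩ]
Rule 1: /o/ before nasal /n/ → [õ]
Rule 1: /i/ before nasal /n/ → [ĩ]
After rule 1: sĩnõnĩne
Rule 2: no segment meets the rule's conditions; no change.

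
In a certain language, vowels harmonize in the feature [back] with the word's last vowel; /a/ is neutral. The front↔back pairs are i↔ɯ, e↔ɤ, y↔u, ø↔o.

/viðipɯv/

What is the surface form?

[vɯðɯpɯv]

/i/ harmonizes with /ɯ/ ([+back]) → [ɯ]
/i/ harmonizes with /ɯ/ ([+back]) → [ɯ]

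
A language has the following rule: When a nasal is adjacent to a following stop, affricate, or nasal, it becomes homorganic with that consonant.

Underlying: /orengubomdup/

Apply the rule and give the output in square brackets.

/n/ before /g/ (velar) → [ŋ]
/m/ before /d/ (alveolar) → [n]

[oreŋgubondup]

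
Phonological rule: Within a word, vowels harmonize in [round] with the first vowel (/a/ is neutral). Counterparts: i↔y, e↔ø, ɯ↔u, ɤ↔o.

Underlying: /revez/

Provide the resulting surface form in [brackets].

[revez]

no segment meets the rule's conditions; no change.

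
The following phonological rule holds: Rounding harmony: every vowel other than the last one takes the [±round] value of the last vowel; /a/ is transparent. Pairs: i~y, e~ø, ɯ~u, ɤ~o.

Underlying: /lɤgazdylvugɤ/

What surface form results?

/y/ harmonizes with /ɤ/ ([-round]) → [i]
/u/ harmonizes with /ɤ/ ([-round]) → [ɯ]

[lɤgazdilvɯgɤ]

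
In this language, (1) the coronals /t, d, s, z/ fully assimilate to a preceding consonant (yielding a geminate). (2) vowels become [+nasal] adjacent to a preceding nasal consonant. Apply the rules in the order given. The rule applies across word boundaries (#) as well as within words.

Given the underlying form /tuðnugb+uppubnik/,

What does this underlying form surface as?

Rule 1: no segment meets the rule's conditions; no change.
After rule 1: tuðnugb+uppubnik
Rule 2: /u/ after nasal /n/ → [ũ]
Rule 2: /i/ after nasal /n/ → [ĩ]

[tuðnũgb+uppubnĩk]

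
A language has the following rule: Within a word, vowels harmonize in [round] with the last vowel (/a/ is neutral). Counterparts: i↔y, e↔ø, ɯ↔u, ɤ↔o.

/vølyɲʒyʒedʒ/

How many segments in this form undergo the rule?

/ø/ harmonizes with /e/ ([-round]) → [e]
/y/ harmonizes with /e/ ([-round]) → [i]
/y/ harmonizes with /e/ ([-round]) → [i]
3 segments change.

3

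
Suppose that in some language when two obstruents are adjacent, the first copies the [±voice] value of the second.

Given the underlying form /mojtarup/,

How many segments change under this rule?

0

No segment meets the rule's conditions.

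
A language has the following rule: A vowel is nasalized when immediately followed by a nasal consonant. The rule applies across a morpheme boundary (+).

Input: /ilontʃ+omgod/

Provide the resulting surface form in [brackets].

/o/ before nasal /n/ → [õ]
/o/ before nasal /m/ → [õ]

[ilõntʃ+õmgod]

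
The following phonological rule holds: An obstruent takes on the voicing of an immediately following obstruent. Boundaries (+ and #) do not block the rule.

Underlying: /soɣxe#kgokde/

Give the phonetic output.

[soxxe#ggogde]

/ɣ/ before /x/ (voiceless) → [x]
/k/ before /g/ (voiced) → [g]
/k/ before /d/ (voiced) → [g]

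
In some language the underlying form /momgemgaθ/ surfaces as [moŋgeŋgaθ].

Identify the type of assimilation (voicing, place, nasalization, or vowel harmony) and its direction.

/m/→[ŋ] /m/→[ŋ].
Each target copies a feature from the following segment, so the direction is regressive.

place assimilation, regressive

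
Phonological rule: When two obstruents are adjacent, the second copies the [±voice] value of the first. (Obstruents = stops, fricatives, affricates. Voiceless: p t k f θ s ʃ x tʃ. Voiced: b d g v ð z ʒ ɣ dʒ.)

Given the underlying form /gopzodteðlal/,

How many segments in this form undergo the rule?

/z/ after /p/ (voiceless) → [s]
/t/ after /d/ (voiced) → [d]
2 segments change.

2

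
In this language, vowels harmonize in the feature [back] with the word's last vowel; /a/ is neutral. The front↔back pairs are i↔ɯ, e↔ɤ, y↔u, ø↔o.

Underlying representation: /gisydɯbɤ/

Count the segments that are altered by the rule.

/i/ harmonizes with /ɤ/ ([+back]) → [ɯ]
/y/ harmonizes with /ɤ/ ([+back]) → [u]
2 segments change.

2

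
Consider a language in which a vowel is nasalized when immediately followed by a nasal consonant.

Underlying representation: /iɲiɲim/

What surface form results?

[ĩɲĩɲĩm]

/i/ before nasal /ɲ/ → [ĩ]
/i/ before nasal /ɲ/ → [ĩ]
/i/ before nasal /m/ → [ĩ]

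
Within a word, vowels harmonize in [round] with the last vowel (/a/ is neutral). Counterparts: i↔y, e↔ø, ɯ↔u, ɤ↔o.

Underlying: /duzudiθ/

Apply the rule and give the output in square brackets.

/u/ harmonizes with /i/ ([-round]) → [ɯ]
/u/ harmonizes with /i/ ([-round]) → [ɯ]

[dɯzɯdiθ]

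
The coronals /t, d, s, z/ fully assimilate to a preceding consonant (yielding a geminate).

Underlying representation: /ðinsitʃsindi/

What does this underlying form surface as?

[ðinnitʃtʃinni]

/s/ after /n/ → [n] (total assimilation)
/s/ after /tʃ/ → [tʃ] (total assimilation)
/d/ after /n/ → [n] (total assimilation)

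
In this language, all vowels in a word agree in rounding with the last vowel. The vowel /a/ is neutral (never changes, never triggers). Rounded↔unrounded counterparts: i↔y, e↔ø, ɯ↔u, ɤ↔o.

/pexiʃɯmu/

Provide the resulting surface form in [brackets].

/e/ harmonizes with /u/ ([+round]) → [ø]
/i/ harmonizes with /u/ ([+round]) → [y]
/ɯ/ harmonizes with /u/ ([+round]) → [u]

[pøxyʃumu]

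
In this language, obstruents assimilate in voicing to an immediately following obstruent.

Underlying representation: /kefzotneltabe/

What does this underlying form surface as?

/f/ before /z/ (voiced) → [v]

[kevzotneltabe]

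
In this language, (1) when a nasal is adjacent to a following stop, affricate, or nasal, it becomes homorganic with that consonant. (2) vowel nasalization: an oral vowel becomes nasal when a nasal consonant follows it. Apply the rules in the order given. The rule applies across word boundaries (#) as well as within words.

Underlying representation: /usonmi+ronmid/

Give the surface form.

Rule 1: /n/ before /m/ (labial) → [m]
Rule 1: /n/ before /m/ (labial) → [m]
After rule 1: usommi+rommid
Rule 2: /o/ before nasal /m/ → [õ]
Rule 2: /o/ before nasal /m/ → [õ]

[usõmmi+rõmmid]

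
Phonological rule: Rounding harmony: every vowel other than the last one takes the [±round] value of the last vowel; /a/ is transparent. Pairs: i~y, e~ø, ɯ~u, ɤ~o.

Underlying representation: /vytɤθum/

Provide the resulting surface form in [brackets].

/ɤ/ harmonizes with /u/ ([+round]) → [o]

[vytoθum]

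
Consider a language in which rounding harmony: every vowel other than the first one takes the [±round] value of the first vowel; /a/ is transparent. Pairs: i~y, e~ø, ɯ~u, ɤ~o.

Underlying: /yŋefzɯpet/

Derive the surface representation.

/e/ harmonizes with /y/ ([+round]) → [ø]
/ɯ/ harmonizes with /y/ ([+round]) → [u]
/e/ harmonizes with /y/ ([+round]) → [ø]

[yŋøfzupøt]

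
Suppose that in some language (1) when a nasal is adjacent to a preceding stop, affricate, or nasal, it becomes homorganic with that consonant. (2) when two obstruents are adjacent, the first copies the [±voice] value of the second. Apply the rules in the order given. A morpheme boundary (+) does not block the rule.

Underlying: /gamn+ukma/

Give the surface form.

[gamm+ukŋa]

Rule 1: /n/ after /m/ (labial) → [m]
Rule 1: /m/ after /k/ (velar) → [ŋ]
After rule 1: gamm+ukŋa
Rule 2: no segment meets the rule's conditions; no change.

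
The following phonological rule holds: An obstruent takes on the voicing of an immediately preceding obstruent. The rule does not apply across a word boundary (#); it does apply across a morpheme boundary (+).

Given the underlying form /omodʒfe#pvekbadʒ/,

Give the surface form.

/f/ after /dʒ/ (voiced) → [v]
/v/ after /p/ (voiceless) → [f]
/b/ after /k/ (voiceless) → [p]

[omodʒve#pfekpadʒ]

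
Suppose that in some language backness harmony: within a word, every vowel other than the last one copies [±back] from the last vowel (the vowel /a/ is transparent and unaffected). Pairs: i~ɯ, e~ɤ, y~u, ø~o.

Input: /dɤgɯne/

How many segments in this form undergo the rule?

2

/ɤ/ harmonizes with /e/ ([-back]) → [e]
/ɯ/ harmonizes with /e/ ([-back]) → [i]
2 segments change.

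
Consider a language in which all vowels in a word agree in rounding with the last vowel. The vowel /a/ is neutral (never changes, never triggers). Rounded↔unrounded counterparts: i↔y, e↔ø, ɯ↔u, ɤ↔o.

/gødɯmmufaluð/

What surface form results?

[gødummufaluð]

/ɯ/ harmonizes with /u/ ([+round]) → [u]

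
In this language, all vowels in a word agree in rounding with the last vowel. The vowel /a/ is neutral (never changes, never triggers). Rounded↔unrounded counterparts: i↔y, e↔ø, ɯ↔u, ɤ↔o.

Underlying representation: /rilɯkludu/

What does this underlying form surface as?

[rylukludu]

/i/ harmonizes with /u/ ([+round]) → [y]
/ɯ/ harmonizes with /u/ ([+round]) → [u]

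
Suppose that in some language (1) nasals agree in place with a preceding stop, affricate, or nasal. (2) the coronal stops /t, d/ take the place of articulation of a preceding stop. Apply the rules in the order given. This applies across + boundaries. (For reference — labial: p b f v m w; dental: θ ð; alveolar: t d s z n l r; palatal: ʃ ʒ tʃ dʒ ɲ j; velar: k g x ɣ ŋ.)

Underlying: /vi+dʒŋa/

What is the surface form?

Rule 1: /ŋ/ after /dʒ/ (palatal) → [ɲ]
After rule 1: vi+dʒɲa
Rule 2: no segment meets the rule's conditions; no change.

[vi+dʒɲa]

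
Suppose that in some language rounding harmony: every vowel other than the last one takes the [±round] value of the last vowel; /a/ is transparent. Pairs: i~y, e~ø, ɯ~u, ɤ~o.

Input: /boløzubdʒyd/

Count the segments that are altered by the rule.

0

No segment meets the rule's conditions.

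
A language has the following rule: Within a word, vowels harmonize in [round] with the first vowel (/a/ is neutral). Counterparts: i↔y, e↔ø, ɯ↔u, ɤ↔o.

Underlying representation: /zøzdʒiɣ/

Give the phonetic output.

[zøzdʒyɣ]

/i/ harmonizes with /ø/ ([+round]) → [y]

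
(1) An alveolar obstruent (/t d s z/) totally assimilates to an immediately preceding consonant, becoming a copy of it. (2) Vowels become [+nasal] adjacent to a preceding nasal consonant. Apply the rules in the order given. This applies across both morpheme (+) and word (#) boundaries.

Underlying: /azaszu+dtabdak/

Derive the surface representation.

[azassu+ddabbak]

Rule 1: /z/ after /s/ → [s] (total assimilation)
Rule 1: /t/ after /d/ → [d] (total assimilation)
Rule 1: /d/ after /b/ → [b] (total assimilation)
After rule 1: azassu+ddabbak
Rule 2: no segment meets the rule's conditions; no change.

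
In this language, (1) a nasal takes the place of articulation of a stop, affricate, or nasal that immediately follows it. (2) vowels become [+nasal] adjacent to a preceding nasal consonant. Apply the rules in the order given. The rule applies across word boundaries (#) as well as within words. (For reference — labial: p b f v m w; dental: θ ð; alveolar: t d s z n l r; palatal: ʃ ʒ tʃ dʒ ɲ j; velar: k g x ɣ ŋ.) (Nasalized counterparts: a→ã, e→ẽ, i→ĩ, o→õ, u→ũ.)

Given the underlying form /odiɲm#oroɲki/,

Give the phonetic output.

[odimm#õroŋki]

Rule 1: /ɲ/ before /m/ (labial) → [m]
Rule 1: /ɲ/ before /k/ (velar) → [ŋ]
After rule 1: odimm#oroŋki
Rule 2: /o/ after nasal /m/ → [õ]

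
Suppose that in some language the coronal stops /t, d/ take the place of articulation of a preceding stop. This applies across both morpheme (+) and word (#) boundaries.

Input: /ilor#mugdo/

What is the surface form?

/d/ after /g/ (velar) → [g]

[ilor#muggo]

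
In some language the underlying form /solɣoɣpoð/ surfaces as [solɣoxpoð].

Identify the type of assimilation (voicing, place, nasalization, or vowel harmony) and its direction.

voicing assimilation, regressive

/ɣ/→[x].
Each target copies a feature from the following segment, so the direction is regressive.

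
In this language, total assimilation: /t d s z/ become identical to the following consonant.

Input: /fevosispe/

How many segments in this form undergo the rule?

/s/ before /p/ → [p] (total assimilation)
1 segment changes.

1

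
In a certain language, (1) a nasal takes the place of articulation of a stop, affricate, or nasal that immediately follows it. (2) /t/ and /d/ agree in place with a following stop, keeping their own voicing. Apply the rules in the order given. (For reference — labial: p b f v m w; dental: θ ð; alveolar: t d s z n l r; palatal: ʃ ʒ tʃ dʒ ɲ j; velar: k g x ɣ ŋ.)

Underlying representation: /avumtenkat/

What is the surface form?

Rule 1: /m/ before /t/ (alveolar) → [n]
Rule 1: /n/ before /k/ (velar) → [ŋ]
After rule 1: avunteŋkat
Rule 2: no segment meets the rule's conditions; no change.

[avunteŋkat]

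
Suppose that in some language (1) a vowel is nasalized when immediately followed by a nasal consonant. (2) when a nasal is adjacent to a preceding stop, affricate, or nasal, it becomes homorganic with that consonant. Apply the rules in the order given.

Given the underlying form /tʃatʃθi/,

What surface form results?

Rule 1: no segment meets the rule's conditions; no change.
After rule 1: tʃatʃθi
Rule 2: no segment meets the rule's conditions; no change.

[tʃatʃθi]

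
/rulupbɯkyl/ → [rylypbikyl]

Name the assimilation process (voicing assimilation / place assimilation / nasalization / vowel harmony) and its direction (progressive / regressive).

vowel harmony, regressive

/u/→[y] /u/→[y] /ɯ/→[i].
Vowels agree with the last vowel, so the harmony is regressive.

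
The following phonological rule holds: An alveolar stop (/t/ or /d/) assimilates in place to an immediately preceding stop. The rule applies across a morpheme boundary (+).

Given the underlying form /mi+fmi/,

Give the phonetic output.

[mi+fmi]

no segment meets the rule's conditions; no change.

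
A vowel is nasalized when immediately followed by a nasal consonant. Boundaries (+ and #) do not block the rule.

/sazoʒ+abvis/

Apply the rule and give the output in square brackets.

[sazoʒ+abvis]

no segment meets the rule's conditions; no change.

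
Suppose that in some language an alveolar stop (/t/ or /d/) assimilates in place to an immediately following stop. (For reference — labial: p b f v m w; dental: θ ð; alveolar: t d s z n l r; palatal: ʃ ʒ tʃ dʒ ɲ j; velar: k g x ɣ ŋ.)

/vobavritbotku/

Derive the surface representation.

/t/ before /b/ (labial) → [p]
/t/ before /k/ (velar) → [k]

[vobavripbokku]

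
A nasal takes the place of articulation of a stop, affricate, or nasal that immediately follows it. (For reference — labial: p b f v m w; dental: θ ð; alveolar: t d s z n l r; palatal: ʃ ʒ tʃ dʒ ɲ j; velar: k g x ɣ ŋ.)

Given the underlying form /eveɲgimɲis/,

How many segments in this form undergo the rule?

2

/ɲ/ before /g/ (velar) → [ŋ]
/m/ before /ɲ/ (palatal) → [ɲ]
2 segments change.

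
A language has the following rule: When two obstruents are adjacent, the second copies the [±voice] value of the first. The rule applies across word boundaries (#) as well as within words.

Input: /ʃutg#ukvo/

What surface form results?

[ʃutk#ukfo]

/g/ after /t/ (voiceless) → [k]
/v/ after /k/ (voiceless) → [f]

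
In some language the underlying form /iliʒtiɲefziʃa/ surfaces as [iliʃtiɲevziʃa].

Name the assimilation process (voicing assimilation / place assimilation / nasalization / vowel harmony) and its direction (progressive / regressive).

/ʒ/→[ʃ] /f/→[v].
Each target copies a feature from the following segment, so the direction is regressive.

voicing assimilation, regressive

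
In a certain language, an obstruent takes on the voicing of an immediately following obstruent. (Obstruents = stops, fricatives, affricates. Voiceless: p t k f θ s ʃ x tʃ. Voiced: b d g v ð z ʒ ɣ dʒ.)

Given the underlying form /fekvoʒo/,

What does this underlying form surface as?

[fegvoʒo]

/k/ before /v/ (voiced) → [g]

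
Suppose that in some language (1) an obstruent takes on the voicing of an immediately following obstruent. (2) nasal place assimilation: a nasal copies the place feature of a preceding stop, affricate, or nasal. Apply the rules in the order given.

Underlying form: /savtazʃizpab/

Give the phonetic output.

[saftasʃispab]

Rule 1: /v/ before /t/ (voiceless) → [f]
Rule 1: /z/ before /ʃ/ (voiceless) → [s]
Rule 1: /z/ before /p/ (voiceless) → [s]
After rule 1: saftasʃispab
Rule 2: no segment meets the rule's conditions; no change.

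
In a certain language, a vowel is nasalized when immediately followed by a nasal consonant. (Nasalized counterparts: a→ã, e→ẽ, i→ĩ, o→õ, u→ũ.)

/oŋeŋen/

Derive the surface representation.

/o/ before nasal /ŋ/ → [õ]
/e/ before nasal /ŋ/ → [ẽ]
/e/ before nasal /n/ → [ẽ]

[õŋẽŋẽn]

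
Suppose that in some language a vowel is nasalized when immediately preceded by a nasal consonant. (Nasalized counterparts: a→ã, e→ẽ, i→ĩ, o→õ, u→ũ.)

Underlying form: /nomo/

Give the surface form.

/o/ after nasal /n/ → [õ]
/o/ after nasal /m/ → [õ]

[nõmõ]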